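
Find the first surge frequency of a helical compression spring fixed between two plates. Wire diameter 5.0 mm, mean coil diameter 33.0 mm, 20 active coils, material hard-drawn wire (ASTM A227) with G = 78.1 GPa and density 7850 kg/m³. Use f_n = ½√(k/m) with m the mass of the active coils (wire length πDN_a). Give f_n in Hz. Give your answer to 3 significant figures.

k = Gd⁴/(8D³N_a) = (78.1×10³)(5.0⁴)/(8·33.0³·20) = 8.4892 N/mm = 8489.2 N/m
Wire length L = πDN_a = π·33.0·20 = 2073.5 mm
m = ρ·(πd²/4)·L = 7850 × 19.635×10⁻⁶ m² × 2.0735 m = 0.31959 kg
f_n = ½√(k/m) = 0.5·√(8489.2/0.31959) = 0.5·√(26563) = 81.491 Hz

81.5 Hz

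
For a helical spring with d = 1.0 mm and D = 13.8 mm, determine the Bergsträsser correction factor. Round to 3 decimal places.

C = D/d = 13.8/1.0 = 13.8000
K_B = (4C+2)/(4C−3) = 57.200/52.200 = 1.0958

1.096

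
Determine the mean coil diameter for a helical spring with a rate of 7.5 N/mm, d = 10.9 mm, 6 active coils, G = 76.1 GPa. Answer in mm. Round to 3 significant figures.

D = (Gd⁴/(8N_a·k))^(1/3) = (76.1×10³·10.9⁴/(8·6·7.5))^(1/3)
  = (2.98393e+06)^(1/3) = 143.9669 mm

144 mm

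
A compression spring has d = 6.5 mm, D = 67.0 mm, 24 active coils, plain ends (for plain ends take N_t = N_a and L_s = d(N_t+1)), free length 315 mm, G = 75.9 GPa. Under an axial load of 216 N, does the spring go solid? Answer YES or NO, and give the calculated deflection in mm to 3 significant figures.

NO, δ = 92.1 mm

k = Gd⁴/(8D³N_a) = (75.9×10³)(6.5⁴)/(8·67.0³·24) = 2.3462 N/mm
N_t = 24; L_s = 6.5·25 = 162.5 mm; δ_solid = L₀ − L_s = 315 − 162.5 = 152.5 mm
δ = F/k = 216/2.3462 = 92.063 mm
δ < δ_solid → spring does not go solid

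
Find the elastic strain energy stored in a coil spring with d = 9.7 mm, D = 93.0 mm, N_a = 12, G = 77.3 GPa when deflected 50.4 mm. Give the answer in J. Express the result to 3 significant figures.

k = Gd⁴/(8D³N_a) = (77.3×10³)(9.7⁴)/(8·93.0³·12) = 8.8623 N/mm
U = ½kδ² = 0.5 × 8.8623 × 50.4² = 11256 N·mm = 11.256 J

11.3 J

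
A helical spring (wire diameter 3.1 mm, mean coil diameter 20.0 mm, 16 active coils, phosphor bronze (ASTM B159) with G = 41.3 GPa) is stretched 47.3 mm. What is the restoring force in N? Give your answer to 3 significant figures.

176 N

k = Gd⁴/(8D³N_a) = (41.3×10³)(3.1⁴)/(8·20.0³·16) = 3.7247 N/mm
F = k·δ = 3.7247 × 47.3 = 176.18 N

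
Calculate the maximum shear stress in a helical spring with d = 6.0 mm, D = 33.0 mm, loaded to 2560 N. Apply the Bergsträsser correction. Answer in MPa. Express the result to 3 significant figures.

Spring index C = D/d = 33.0/6.0 = 5.5000
K_B = (4C+2)/(4C−3) = 24.000/19.000 = 1.2632
τ₀ = 8FD/(πd³) = 8·2560·33.0/(π·6.0³) = 675840/678.58 = 995.96 MPa
τ_max = K·τ₀ = 1.2632 × 995.96 = 1258.1 MPa

1260 MPa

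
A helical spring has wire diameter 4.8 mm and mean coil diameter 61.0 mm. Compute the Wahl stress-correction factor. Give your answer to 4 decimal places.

1.1125

C = D/d = 61.0/4.8 = 12.7083
K_W = (4C−1)/(4C−4) + 0.615/C = 49.833/46.833 + 0.0484 = 1.1125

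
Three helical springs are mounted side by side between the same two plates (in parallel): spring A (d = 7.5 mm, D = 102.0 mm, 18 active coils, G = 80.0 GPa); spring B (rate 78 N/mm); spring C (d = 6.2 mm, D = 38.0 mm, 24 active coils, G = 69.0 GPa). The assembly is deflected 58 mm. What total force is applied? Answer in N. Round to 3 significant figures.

k_A = Gd⁴/(8D³N_a) = (80.0×10³)(7.5⁴)/(8·102.0³·18) = 1.6564 N/mm
k_C = Gd⁴/(8D³N_a) = (69.0×10³)(6.2⁴)/(8·38.0³·24) = 9.6775 N/mm
Parallel: k_eq = 1.6564 + 78 + 9.6775 = 89.334 N/mm
F = k_eq·δ = 89.334·58 = 5181.4 N

5180 N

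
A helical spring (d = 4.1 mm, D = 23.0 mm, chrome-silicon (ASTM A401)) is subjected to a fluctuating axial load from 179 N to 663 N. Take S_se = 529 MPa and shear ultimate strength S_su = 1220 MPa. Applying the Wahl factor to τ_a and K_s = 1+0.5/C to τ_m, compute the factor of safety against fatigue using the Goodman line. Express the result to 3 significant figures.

C = D/d = 23.0/4.1 = 5.6098; K_W = (4C−1)/(4C−4)+0.615/C = 1.2723; K_s = 1+0.5/C = 1.0891
F_a = (F_max−F_min)/2 = 242 N; F_m = (F_max+F_min)/2 = 421 N
τ_a = K_W·8F_aD/(πd³) = 1.2723 × 205.65 = 261.66 MPa
τ_m = K_s·8F_mD/(πd³) = 1.0891 × 357.77 = 389.65 MPa
Goodman: 1/n_f = τ_a/S_se + τ_m/S_su = 261.66/529 + 389.65/1220 = 0.49462 + 0.31939 = 0.81401
n_f = 1/0.81401 = 1.228

1.23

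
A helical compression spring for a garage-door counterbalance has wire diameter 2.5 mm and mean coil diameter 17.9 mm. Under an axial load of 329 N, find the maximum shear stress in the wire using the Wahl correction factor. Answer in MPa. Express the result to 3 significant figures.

Spring index C = D/d = 17.9/2.5 = 7.1600
K_W = (4C−1)/(4C−4) + 0.615/C = 27.640/24.640 + 0.0859 = 1.2076
τ₀ = 8FD/(πd³) = 8·329·17.9/(π·2.5³) = 47112.8/49.087 = 959.77 MPa
τ_max = K·τ₀ = 1.2076 × 959.77 = 1159.1 MPa

1160 MPa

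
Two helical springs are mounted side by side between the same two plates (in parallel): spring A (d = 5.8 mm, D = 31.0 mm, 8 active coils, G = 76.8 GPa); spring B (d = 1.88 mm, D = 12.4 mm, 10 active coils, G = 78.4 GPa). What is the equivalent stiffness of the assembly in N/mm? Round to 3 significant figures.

52.0 N/mm

k_A = Gd⁴/(8D³N_a) = (76.8×10³)(5.8⁴)/(8·31.0³·8) = 45.584 N/mm
k_B = Gd⁴/(8D³N_a) = (78.4×10³)(1.88⁴)/(8·12.4³·10) = 6.4208 N/mm
Parallel: k_eq = 45.584 + 6.4208 = 52.004 N/mm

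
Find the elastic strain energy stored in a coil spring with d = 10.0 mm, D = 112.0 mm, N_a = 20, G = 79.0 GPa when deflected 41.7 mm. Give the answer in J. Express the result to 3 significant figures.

3.06 J

k = Gd⁴/(8D³N_a) = (79.0×10³)(10.0⁴)/(8·112.0³·20) = 3.5144 N/mm
U = ½kδ² = 0.5 × 3.5144 × 41.7² = 3055.6 N·mm = 3.0556 J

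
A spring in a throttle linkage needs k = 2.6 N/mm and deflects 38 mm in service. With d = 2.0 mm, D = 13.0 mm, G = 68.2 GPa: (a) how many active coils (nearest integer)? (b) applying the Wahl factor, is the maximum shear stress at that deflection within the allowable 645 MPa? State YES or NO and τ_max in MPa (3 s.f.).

N_a = Gd⁴/(8D³k) = (68.2×10³)(2.0⁴)/(8·13.0³·2.6) = 23.88 → N_a = 24
Actual rate k = Gd⁴/(8D³·24) = 2.5869 N/mm
Working load F = kδ = 2.5869·38 = 98.301 N
C = 13.0/2.0 = 6.5000; K_W = (4C−1)/(4C−4)+0.615/C = 1.2310
τ_max = K_W·8FD/(πd³) = 1.2310·406.77 = 500.73 MPa
τ_max ≤ 645 MPa → acceptable

(a) 24 coils; (b) YES, τ_max = 501 MPa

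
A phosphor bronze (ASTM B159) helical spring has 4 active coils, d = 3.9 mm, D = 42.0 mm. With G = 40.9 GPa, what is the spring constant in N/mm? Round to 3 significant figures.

k = Gd⁴/(8D³N_a) = (40.9×10³ × 3.9⁴) / (8 × 42.0³ × 4)
  = 9.46197e+06 / 2.37082e+06 = 3.991 N/mm

3.99 N/mm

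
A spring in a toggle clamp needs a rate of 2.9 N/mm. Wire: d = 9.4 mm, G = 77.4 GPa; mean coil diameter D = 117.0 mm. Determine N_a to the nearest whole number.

N_a = Gd⁴/(8D³k) = (77.4×10³ × 9.4⁴)/(8 × 117.0³ × 2.9)
    = 6.043e+08 / 3.71574e+07 = 16.26 → 16 coils

16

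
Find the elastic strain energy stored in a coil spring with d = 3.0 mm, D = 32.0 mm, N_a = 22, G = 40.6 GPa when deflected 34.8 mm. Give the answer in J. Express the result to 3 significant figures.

0.345 J

k = Gd⁴/(8D³N_a) = (40.6×10³)(3.0⁴)/(8·32.0³·22) = 0.57023 N/mm
U = ½kδ² = 0.5 × 0.57023 × 34.8² = 345.28 N·mm = 0.34528 J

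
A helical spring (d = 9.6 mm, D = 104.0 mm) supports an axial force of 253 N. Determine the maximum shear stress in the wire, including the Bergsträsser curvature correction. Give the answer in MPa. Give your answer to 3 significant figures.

85.1 MPa

Spring index C = D/d = 104.0/9.6 = 10.8333
K_B = (4C+2)/(4C−3) = 45.333/40.333 = 1.1240
τ₀ = 8FD/(πd³) = 8·253·104.0/(π·9.6³) = 210496/2779.5 = 75.732 MPa
τ_max = K·τ₀ = 1.1240 × 75.732 = 85.12 MPa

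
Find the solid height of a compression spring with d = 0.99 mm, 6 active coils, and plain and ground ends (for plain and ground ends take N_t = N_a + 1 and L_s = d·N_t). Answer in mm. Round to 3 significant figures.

plain and ground ends: N_t = N_a + 1 = 6 + 1 = 7
L_s = d·N_t = 0.99 × 7 = 6.93 mm

6.93 mm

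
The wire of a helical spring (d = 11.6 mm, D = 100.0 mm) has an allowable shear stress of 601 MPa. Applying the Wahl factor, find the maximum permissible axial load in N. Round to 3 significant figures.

C = D/d = 100.0/11.6 = 8.6207
K_W = (4C−1)/(4C−4) + 0.615/C = 33.483/30.483 + 0.0713 = 1.1698
τ_max = K·8FD/(πd³) → F_max = τ_allow·πd³/(8DK)
F_max = 601·π·11.6³/(8·100.0·1.1698) = 2.9471e+06/935.81 = 3149.3 N

3150 N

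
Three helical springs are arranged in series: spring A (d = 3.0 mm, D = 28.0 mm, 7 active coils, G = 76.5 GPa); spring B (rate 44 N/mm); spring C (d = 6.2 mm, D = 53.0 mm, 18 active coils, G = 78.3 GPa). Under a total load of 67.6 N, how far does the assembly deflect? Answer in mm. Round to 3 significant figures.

k_A = Gd⁴/(8D³N_a) = (76.5×10³)(3.0⁴)/(8·28.0³·7) = 5.0406 N/mm
k_C = Gd⁴/(8D³N_a) = (78.3×10³)(6.2⁴)/(8·53.0³·18) = 5.3968 N/mm
Series: 1/k_eq = 1/5.0406 + 1/44 + 1/5.3968 = 0.40641; k_eq = 2.4606 N/mm
δ = F/k_eq = 67.6/2.4606 = 27.473 mm

27.5 mm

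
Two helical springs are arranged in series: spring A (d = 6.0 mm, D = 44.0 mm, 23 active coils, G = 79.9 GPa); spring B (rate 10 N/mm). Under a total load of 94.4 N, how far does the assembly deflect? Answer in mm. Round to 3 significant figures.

23.7 mm

k_A = Gd⁴/(8D³N_a) = (79.9×10³)(6.0⁴)/(8·44.0³·23) = 6.6066 N/mm
Series: 1/k_eq = 1/6.6066 + 1/10 = 0.25136; k_eq = 3.9783 N/mm
δ = F/k_eq = 94.4/3.9783 = 23.729 mm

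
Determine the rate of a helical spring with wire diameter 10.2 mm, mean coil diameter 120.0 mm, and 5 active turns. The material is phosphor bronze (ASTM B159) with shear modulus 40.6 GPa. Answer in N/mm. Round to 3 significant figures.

6.36 N/mm

k = Gd⁴/(8D³N_a) = (40.6×10³ × 10.2⁴) / (8 × 120.0³ × 5)
  = 4.39467e+08 / 6.912e+07 = 6.358 N/mm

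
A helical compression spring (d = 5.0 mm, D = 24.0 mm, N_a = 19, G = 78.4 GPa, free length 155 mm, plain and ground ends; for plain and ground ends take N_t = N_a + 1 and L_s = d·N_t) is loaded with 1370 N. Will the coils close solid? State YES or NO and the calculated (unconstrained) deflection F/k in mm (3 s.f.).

k = Gd⁴/(8D³N_a) = (78.4×10³)(5.0⁴)/(8·24.0³·19) = 23.319 N/mm
N_t = 20; L_s = 5.0·20 = 100 mm; δ_solid = L₀ − L_s = 155 − 100 = 55 mm
δ = F/k = 1370/23.319 = 58.749 mm
δ ≥ δ_solid → spring goes solid

YES, δ = 58.7 mm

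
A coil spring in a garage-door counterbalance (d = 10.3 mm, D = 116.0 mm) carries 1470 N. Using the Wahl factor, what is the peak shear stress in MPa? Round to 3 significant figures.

Spring index C = D/d = 116.0/10.3 = 11.2621
K_W = (4C−1)/(4C−4) + 0.615/C = 44.049/41.049 + 0.0546 = 1.1277
τ₀ = 8FD/(πd³) = 8·1470·116.0/(π·10.3³) = 1.36416e+06/3432.9 = 397.38 MPa
τ_max = K·τ₀ = 1.1277 × 397.38 = 448.12 MPa

448 MPa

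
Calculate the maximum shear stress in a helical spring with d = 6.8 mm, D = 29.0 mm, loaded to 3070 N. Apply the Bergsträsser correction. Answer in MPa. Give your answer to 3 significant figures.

Spring index C = D/d = 29.0/6.8 = 4.2647
K_B = (4C+2)/(4C−3) = 19.059/14.059 = 1.3556
τ₀ = 8FD/(πd³) = 8·3070·29.0/(π·6.8³) = 712240/987.82 = 721.02 MPa
τ_max = K·τ₀ = 1.3556 × 721.02 = 977.46 MPa

977 MPa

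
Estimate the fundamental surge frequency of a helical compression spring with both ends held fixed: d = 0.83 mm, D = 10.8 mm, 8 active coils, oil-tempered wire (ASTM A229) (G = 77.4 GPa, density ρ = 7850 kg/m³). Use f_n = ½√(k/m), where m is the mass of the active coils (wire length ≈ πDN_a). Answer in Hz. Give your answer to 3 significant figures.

k = Gd⁴/(8D³N_a) = (77.4×10³)(0.83⁴)/(8·10.8³·8) = 0.45562 N/mm = 455.62 N/m
Wire length L = πDN_a = π·10.8·8 = 271.43 mm
m = ρ·(πd²/4)·L = 7850 × 0.54106×10⁻⁶ m² × 0.27143 m = 0.0011529 kg
f_n = ½√(k/m) = 0.5·√(455.62/0.0011529) = 0.5·√(3.9521e+05) = 314.33 Hz

314 Hz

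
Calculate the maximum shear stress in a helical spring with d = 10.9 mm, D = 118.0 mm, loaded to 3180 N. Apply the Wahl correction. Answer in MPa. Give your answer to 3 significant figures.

836 MPa

Spring index C = D/d = 118.0/10.9 = 10.8257
K_W = (4C−1)/(4C−4) + 0.615/C = 42.303/39.303 + 0.0568 = 1.1331
τ₀ = 8FD/(πd³) = 8·3180·118.0/(π·10.9³) = 3.00192e+06/4068.5 = 737.85 MPa
τ_max = K·τ₀ = 1.1331 × 737.85 = 836.09 MPa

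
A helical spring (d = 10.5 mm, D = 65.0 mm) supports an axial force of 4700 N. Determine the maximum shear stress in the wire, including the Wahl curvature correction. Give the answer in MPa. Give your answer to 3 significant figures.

836 MPa

Spring index C = D/d = 65.0/10.5 = 6.1905
K_W = (4C−1)/(4C−4) + 0.615/C = 23.762/20.762 + 0.0993 = 1.2438
τ₀ = 8FD/(πd³) = 8·4700·65.0/(π·10.5³) = 2.444e+06/3636.8 = 672.02 MPa
τ_max = K·τ₀ = 1.2438 × 672.02 = 835.89 MPa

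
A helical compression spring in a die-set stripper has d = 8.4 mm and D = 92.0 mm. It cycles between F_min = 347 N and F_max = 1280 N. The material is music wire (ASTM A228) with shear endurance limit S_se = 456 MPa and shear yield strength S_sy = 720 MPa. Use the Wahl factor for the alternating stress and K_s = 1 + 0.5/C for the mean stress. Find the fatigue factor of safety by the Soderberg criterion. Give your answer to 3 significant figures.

C = D/d = 92.0/8.4 = 10.9524; K_W = (4C−1)/(4C−4)+0.615/C = 1.1315; K_s = 1+0.5/C = 1.0457
F_a = (F_max−F_min)/2 = 466.5 N; F_m = (F_max+F_min)/2 = 813.5 N
τ_a = K_W·8F_aD/(πd³) = 1.1315 × 184.39 = 208.64 MPa
τ_m = K_s·8F_mD/(πd³) = 1.0457 × 321.55 = 336.23 MPa
Soderberg: 1/n_f = τ_a/S_se + τ_m/S_sy = 208.64/456 + 336.23/720 = 0.45755 + 0.46698 = 0.92453
n_f = 1/0.92453 = 1.082

1.08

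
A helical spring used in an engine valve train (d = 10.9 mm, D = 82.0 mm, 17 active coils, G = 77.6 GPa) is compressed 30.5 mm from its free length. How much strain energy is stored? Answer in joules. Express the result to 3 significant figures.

k = Gd⁴/(8D³N_a) = (77.6×10³)(10.9⁴)/(8·82.0³·17) = 14.608 N/mm
U = ½kδ² = 0.5 × 14.608 × 30.5² = 6794.5 N·mm = 6.7945 J

6.79 J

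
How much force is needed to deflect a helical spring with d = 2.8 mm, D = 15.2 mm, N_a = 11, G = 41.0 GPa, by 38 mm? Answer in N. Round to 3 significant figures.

k = Gd⁴/(8D³N_a) = (41.0×10³)(2.8⁴)/(8·15.2³·11) = 8.1546 N/mm
F = k·δ = 8.1546 × 38 = 309.87 N

310 N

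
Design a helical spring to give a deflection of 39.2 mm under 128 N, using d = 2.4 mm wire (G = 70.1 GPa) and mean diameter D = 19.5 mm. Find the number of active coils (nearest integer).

12

Required rate k = F/δ = 128/39.2 = 3.2653 N/mm
N_a = Gd⁴/(8D³k) = (70.1×10³ × 2.4⁴)/(8 × 19.5³ × 3.2653)
    = 2.32575e+06 / 193695 = 12.01 → 12 coils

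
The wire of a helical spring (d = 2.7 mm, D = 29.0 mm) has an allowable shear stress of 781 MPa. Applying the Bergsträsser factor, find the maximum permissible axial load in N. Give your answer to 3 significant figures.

185 N

C = D/d = 29.0/2.7 = 10.7407
K_B = (4C+2)/(4C−3) = 44.963/39.963 = 1.1251
τ_max = K·8FD/(πd³) → F_max = τ_allow·πd³/(8DK)
F_max = 781·π·2.7³/(8·29.0·1.1251) = 48294/261.03 = 185.02 N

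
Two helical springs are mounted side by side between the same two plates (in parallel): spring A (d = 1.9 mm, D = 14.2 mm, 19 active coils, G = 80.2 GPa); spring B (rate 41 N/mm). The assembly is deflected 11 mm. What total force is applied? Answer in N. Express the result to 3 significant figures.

477 N

k_A = Gd⁴/(8D³N_a) = (80.2×10³)(1.9⁴)/(8·14.2³·19) = 2.4015 N/mm
Parallel: k_eq = 2.4015 + 41 = 43.401 N/mm
F = k_eq·δ = 43.401·11 = 477.42 N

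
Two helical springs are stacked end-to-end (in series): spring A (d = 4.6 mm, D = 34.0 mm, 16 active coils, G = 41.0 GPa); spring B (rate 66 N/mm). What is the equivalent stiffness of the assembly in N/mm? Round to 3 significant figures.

3.46 N/mm

k_A = Gd⁴/(8D³N_a) = (41.0×10³)(4.6⁴)/(8·34.0³·16) = 3.649 N/mm
Series: 1/k_eq = 1/3.649 + 1/66 = 0.2892; k_eq = 3.4578 N/mm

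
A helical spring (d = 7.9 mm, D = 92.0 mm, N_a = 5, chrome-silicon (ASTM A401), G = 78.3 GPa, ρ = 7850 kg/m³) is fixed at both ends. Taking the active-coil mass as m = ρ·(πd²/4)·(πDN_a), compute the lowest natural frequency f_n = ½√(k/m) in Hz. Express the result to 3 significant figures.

k = Gd⁴/(8D³N_a) = (78.3×10³)(7.9⁴)/(8·92.0³·5) = 9.7914 N/mm = 9791.4 N/m
Wire length L = πDN_a = π·92.0·5 = 1445.1 mm
m = ρ·(πd²/4)·L = 7850 × 49.017×10⁻⁶ m² × 1.4451 m = 0.55606 kg
f_n = ½√(k/m) = 0.5·√(9791.4/0.55606) = 0.5·√(17609) = 66.349 Hz

66.3 Hz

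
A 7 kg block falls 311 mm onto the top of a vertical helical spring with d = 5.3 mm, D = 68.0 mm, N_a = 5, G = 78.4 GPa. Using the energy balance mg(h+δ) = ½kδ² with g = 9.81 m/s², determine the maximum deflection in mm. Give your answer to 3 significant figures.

k = Gd⁴/(8D³N_a) = (78.4×10³)(5.3⁴)/(8·68.0³·5) = 4.9185 N/mm
W = mg = 7 × 9.81 = 68.67 N
½kδ² − Wδ − Wh = 0 → δ = (W + √(W² + 2kWh))/k
δ = (68.67 + √(4715.6 + 210083))/4.9185 = (68.67 + 463.46)/4.9185 = 108.19 mm

108 mm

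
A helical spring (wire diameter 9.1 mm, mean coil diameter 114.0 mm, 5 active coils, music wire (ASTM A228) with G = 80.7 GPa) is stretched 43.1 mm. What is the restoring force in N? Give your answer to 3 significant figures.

k = Gd⁴/(8D³N_a) = (80.7×10³)(9.1⁴)/(8·114.0³·5) = 9.3382 N/mm
F = k·δ = 9.3382 × 43.1 = 402.48 N

402 N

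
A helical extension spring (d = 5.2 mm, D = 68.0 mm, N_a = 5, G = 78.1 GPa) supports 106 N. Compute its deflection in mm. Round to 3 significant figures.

23.3 mm

k = Gd⁴/(8D³N_a) = (78.1×10³)(5.2⁴)/(8·68.0³·5) = 4.5402 N/mm
δ = F/k = 106 / 4.5402 = 23.347 mm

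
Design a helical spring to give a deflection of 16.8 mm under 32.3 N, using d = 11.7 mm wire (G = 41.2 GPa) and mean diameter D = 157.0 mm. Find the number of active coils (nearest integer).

Required rate k = F/δ = 32.3/16.8 = 1.9226 N/mm
N_a = Gd⁴/(8D³k) = (41.2×10³ × 11.7⁴)/(8 × 157.0³ × 1.9226)
    = 7.72042e+08 / 5.95226e+07 = 12.97 → 13 coils

13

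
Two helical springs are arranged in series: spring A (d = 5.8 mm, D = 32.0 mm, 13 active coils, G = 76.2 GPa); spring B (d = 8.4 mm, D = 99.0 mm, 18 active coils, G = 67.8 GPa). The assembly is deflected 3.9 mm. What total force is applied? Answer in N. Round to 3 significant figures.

k_A = Gd⁴/(8D³N_a) = (76.2×10³)(5.8⁴)/(8·32.0³·13) = 25.304 N/mm
k_B = Gd⁴/(8D³N_a) = (67.8×10³)(8.4⁴)/(8·99.0³·18) = 2.4159 N/mm
Series: 1/k_eq = 1/25.304 + 1/2.4159 = 0.45344; k_eq = 2.2053 N/mm
F = k_eq·δ = 2.2053·3.9 = 8.6008 N

8.60 N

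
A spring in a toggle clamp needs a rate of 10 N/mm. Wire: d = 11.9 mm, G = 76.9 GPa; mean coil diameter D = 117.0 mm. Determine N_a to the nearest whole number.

N_a = Gd⁴/(8D³k) = (76.9×10³ × 11.9⁴)/(8 × 117.0³ × 10)
    = 1.54211e+09 / 1.28129e+08 = 12.04 → 12 coils

12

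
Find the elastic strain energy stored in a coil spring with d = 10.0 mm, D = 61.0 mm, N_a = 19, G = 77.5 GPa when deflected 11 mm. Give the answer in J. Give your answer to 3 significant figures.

k = Gd⁴/(8D³N_a) = (77.5×10³)(10.0⁴)/(8·61.0³·19) = 22.463 N/mm
U = ½kδ² = 0.5 × 22.463 × 11² = 1359 N·mm = 1.359 J

1.36 J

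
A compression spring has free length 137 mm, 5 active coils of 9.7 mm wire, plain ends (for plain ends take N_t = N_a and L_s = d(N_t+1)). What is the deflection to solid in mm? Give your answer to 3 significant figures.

78.8 mm

N_t = 5; L_s = 9.7·6 = 58.2 mm
δ_solid = L₀ − L_s = 137 − 58.2 = 78.8 mm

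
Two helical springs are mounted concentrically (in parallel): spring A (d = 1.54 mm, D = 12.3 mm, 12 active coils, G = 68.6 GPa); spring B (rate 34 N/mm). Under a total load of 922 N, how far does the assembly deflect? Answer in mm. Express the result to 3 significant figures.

k_A = Gd⁴/(8D³N_a) = (68.6×10³)(1.54⁴)/(8·12.3³·12) = 2.1598 N/mm
Parallel: k_eq = 2.1598 + 34 = 36.16 N/mm
δ = F/k_eq = 922/36.16 = 25.498 mm

25.5 mm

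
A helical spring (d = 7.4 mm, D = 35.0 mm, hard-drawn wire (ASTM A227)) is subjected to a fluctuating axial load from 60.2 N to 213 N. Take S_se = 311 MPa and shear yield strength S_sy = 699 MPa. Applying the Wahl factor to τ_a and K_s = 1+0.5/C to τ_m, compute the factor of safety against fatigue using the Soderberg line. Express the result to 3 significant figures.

C = D/d = 35.0/7.4 = 4.7297; K_W = (4C−1)/(4C−4)+0.615/C = 1.3311; K_s = 1+0.5/C = 1.1057
F_a = (F_max−F_min)/2 = 76.4 N; F_m = (F_max+F_min)/2 = 136.6 N
τ_a = K_W·8F_aD/(πd³) = 1.3311 × 16.804 = 22.368 MPa
τ_m = K_s·8F_mD/(πd³) = 1.1057 × 30.044 = 33.221 MPa
Soderberg: 1/n_f = τ_a/S_se + τ_m/S_sy = 22.368/311 + 33.221/699 = 0.07192 + 0.04753 = 0.11945
n_f = 1/0.11945 = 8.372

8.37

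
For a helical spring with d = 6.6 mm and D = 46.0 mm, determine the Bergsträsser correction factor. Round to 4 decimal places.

C = D/d = 46.0/6.6 = 6.9697
K_B = (4C+2)/(4C−3) = 29.879/24.879 = 1.2010

1.2010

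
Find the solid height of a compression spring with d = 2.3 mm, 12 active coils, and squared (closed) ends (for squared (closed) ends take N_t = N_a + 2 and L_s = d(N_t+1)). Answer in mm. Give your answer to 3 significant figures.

34.5 mm

squared (closed) ends: N_t = N_a + 2 = 12 + 2 = 14
L_s = d·(N_t+1) = 2.3 × 15 = 34.5 mm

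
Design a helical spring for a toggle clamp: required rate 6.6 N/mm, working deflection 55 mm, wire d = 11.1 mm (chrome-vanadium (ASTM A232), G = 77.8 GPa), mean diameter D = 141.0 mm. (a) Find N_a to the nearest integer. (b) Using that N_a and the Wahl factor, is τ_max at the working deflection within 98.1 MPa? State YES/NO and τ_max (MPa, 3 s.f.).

N_a = Gd⁴/(8D³k) = (77.8×10³)(11.1⁴)/(8·141.0³·6.6) = 7.98 → N_a = 8
Actual rate k = Gd⁴/(8D³·8) = 6.5832 N/mm
Working load F = kδ = 6.5832·55 = 362.07 N
C = 141.0/11.1 = 12.7027; K_W = (4C−1)/(4C−4)+0.615/C = 1.1125
τ_max = K_W·8FD/(πd³) = 1.1125·95.058 = 105.75 MPa
τ_max > 98.1 MPa → exceeds allowable

(a) 8 coils; (b) NO, τ_max = 106 MPa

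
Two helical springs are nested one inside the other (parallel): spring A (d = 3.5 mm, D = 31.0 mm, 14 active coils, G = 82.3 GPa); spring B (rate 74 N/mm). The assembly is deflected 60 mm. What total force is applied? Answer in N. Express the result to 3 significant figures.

k_A = Gd⁴/(8D³N_a) = (82.3×10³)(3.5⁴)/(8·31.0³·14) = 3.7014 N/mm
Parallel: k_eq = 3.7014 + 74 = 77.701 N/mm
F = k_eq·δ = 77.701·60 = 4662.1 N

4660 N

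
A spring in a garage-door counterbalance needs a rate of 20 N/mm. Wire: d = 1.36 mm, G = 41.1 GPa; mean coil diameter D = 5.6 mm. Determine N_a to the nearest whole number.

N_a = Gd⁴/(8D³k) = (41.1×10³ × 1.36⁴)/(8 × 5.6³ × 20)
    = 140604 / 28098.6 = 5.004 → 5 coils

5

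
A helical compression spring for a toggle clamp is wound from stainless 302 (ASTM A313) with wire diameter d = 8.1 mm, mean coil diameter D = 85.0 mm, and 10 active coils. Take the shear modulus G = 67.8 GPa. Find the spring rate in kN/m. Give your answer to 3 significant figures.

5.94 kN/m

k = Gd⁴/(8D³N_a) = (67.8×10³ × 8.1⁴) / (8 × 85.0³ × 10)
  = 2.91857e+08 / 4.913e+07 = 5.9405 N/mm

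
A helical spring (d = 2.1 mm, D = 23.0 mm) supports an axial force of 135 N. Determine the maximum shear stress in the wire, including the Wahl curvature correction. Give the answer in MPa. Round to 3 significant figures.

966 MPa

Spring index C = D/d = 23.0/2.1 = 10.9524
K_W = (4C−1)/(4C−4) + 0.615/C = 42.810/39.810 + 0.0562 = 1.1315
τ₀ = 8FD/(πd³) = 8·135·23.0/(π·2.1³) = 24840/29.094 = 853.78 MPa
τ_max = K·τ₀ = 1.1315 × 853.78 = 966.06 MPa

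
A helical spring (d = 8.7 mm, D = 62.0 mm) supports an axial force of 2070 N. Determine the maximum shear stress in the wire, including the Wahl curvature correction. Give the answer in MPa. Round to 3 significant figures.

Spring index C = D/d = 62.0/8.7 = 7.1264
K_W = (4C−1)/(4C−4) + 0.615/C = 27.506/24.506 + 0.0863 = 1.2087
τ₀ = 8FD/(πd³) = 8·2070·62.0/(π·8.7³) = 1.02672e+06/2068.7 = 496.3 MPa
τ_max = K·τ₀ = 1.2087 × 496.3 = 599.89 MPa

600 MPa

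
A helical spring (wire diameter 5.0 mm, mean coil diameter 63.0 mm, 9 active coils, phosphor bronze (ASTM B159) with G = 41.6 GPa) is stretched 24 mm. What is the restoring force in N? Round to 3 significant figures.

k = Gd⁴/(8D³N_a) = (41.6×10³)(5.0⁴)/(8·63.0³·9) = 1.4442 N/mm
F = k·δ = 1.4442 × 24 = 34.66 N

34.7 N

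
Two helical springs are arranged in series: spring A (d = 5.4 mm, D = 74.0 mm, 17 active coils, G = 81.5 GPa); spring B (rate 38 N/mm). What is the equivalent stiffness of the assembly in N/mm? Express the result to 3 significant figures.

k_A = Gd⁴/(8D³N_a) = (81.5×10³)(5.4⁴)/(8·74.0³·17) = 1.2575 N/mm
Series: 1/k_eq = 1/1.2575 + 1/38 = 0.82156; k_eq = 1.2172 N/mm

1.22 N/mm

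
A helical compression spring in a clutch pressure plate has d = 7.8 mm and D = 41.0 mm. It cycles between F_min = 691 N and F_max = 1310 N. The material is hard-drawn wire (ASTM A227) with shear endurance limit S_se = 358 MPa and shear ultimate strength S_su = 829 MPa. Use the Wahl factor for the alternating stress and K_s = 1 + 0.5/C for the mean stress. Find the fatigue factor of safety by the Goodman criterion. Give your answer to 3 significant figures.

C = D/d = 41.0/7.8 = 5.2564; K_W = (4C−1)/(4C−4)+0.615/C = 1.2932; K_s = 1+0.5/C = 1.0951
F_a = (F_max−F_min)/2 = 309.5 N; F_m = (F_max+F_min)/2 = 1000.5 N
τ_a = K_W·8F_aD/(πd³) = 1.2932 × 68.093 = 88.058 MPa
τ_m = K_s·8F_mD/(πd³) = 1.0951 × 220.12 = 241.06 MPa
Goodman: 1/n_f = τ_a/S_se + τ_m/S_su = 88.058/358 + 241.06/829 = 0.24597 + 0.29078 = 0.53675
n_f = 1/0.53675 = 1.863

1.86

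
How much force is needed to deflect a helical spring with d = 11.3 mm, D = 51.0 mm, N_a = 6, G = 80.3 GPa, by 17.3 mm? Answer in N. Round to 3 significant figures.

3560 N

k = Gd⁴/(8D³N_a) = (80.3×10³)(11.3⁴)/(8·51.0³·6) = 205.63 N/mm
F = k·δ = 205.63 × 17.3 = 3557.3 N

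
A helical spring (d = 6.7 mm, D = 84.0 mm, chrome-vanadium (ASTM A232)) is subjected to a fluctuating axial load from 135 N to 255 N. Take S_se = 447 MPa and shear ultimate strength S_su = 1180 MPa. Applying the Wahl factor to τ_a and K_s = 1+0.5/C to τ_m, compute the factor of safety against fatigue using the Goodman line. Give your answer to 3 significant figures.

4.38

C = D/d = 84.0/6.7 = 12.5373; K_W = (4C−1)/(4C−4)+0.615/C = 1.1141; K_s = 1+0.5/C = 1.0399
F_a = (F_max−F_min)/2 = 60 N; F_m = (F_max+F_min)/2 = 195 N
τ_a = K_W·8F_aD/(πd³) = 1.1141 × 42.672 = 47.54 MPa
τ_m = K_s·8F_mD/(πd³) = 1.0399 × 138.69 = 144.22 MPa
Goodman: 1/n_f = τ_a/S_se + τ_m/S_su = 47.54/447 + 144.22/1180 = 0.10635 + 0.12222 = 0.22857
n_f = 1/0.22857 = 4.375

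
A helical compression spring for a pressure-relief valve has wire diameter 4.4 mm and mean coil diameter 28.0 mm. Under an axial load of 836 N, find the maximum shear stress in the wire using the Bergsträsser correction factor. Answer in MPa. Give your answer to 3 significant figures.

Spring index C = D/d = 28.0/4.4 = 6.3636
K_B = (4C+2)/(4C−3) = 27.455/22.455 = 1.2227
τ₀ = 8FD/(πd³) = 8·836·28.0/(π·4.4³) = 187264/267.61 = 699.76 MPa
τ_max = K·τ₀ = 1.2227 × 699.76 = 855.57 MPa

856 MPa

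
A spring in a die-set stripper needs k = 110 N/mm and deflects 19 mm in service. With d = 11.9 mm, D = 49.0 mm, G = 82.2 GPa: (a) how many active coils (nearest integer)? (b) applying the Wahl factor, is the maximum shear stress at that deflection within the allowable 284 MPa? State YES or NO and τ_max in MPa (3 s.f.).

N_a = Gd⁴/(8D³k) = (82.2×10³)(11.9⁴)/(8·49.0³·110) = 15.92 → N_a = 16
Actual rate k = Gd⁴/(8D³·16) = 109.46 N/mm
Working load F = kδ = 109.46·19 = 2079.8 N
C = 49.0/11.9 = 4.1176; K_W = (4C−1)/(4C−4)+0.615/C = 1.3899
τ_max = K_W·8FD/(πd³) = 1.3899·154 = 214.04 MPa
τ_max ≤ 284 MPa → acceptable

(a) 16 coils; (b) YES, τ_max = 214 MPa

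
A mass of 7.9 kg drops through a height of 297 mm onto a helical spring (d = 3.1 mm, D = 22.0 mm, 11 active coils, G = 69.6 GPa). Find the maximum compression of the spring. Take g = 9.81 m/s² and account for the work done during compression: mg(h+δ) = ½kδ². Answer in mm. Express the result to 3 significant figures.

k = Gd⁴/(8D³N_a) = (69.6×10³)(3.1⁴)/(8·22.0³·11) = 6.8597 N/mm
W = mg = 7.9 × 9.81 = 77.499 N
½kδ² − Wδ − Wh = 0 → δ = (W + √(W² + 2kWh))/k
δ = (77.499 + √(6006.1 + 315782))/6.8597 = (77.499 + 567.26)/6.8597 = 93.993 mm

94.0 mm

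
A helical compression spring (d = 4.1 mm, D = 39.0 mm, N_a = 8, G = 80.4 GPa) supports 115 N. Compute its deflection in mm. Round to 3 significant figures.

19.2 mm

k = Gd⁴/(8D³N_a) = (80.4×10³)(4.1⁴)/(8·39.0³·8) = 5.9844 N/mm
δ = F/k = 115 / 5.9844 = 19.217 mm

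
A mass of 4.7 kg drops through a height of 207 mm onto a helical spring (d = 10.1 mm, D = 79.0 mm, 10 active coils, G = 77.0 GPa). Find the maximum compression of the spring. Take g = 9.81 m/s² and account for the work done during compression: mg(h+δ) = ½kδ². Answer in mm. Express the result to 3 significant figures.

33.0 mm

k = Gd⁴/(8D³N_a) = (77.0×10³)(10.1⁴)/(8·79.0³·10) = 20.314 N/mm
W = mg = 4.7 × 9.81 = 46.107 N
½kδ² − Wδ − Wh = 0 → δ = (W + √(W² + 2kWh))/k
δ = (46.107 + √(2125.9 + 387768))/20.314 = (46.107 + 624.41)/20.314 = 33.007 mm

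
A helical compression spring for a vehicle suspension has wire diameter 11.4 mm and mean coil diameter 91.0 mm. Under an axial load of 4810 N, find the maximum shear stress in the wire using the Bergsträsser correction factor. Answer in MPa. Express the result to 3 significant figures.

Spring index C = D/d = 91.0/11.4 = 7.9825
K_B = (4C+2)/(4C−3) = 33.930/28.930 = 1.1728
τ₀ = 8FD/(πd³) = 8·4810·91.0/(π·11.4³) = 3.50168e+06/4654.4 = 752.34 MPa
τ_max = K·τ₀ = 1.1728 × 752.34 = 882.36 MPa

882 MPa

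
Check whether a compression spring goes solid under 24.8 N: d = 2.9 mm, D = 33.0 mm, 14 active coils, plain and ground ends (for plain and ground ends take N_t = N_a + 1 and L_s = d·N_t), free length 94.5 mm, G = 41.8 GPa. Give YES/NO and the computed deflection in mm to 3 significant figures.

NO, δ = 33.8 mm

k = Gd⁴/(8D³N_a) = (41.8×10³)(2.9⁴)/(8·33.0³·14) = 0.73453 N/mm
N_t = 15; L_s = 2.9·15 = 43.5 mm; δ_solid = L₀ − L_s = 94.5 − 43.5 = 51 mm
δ = F/k = 24.8/0.73453 = 33.763 mm
δ < δ_solid → spring does not go solid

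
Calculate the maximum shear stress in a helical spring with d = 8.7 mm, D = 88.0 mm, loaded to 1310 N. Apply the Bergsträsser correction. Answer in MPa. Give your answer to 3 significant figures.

505 MPa

Spring index C = D/d = 88.0/8.7 = 10.1149
K_B = (4C+2)/(4C−3) = 42.460/37.460 = 1.1335
τ₀ = 8FD/(πd³) = 8·1310·88.0/(π·8.7³) = 922240/2068.7 = 445.8 MPa
τ_max = K·τ₀ = 1.1335 × 445.8 = 505.3 MPa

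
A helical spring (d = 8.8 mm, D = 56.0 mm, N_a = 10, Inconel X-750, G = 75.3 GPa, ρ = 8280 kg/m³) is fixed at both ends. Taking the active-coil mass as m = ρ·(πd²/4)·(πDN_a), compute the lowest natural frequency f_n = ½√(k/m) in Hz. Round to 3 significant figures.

k = Gd⁴/(8D³N_a) = (75.3×10³)(8.8⁴)/(8·56.0³·10) = 32.142 N/mm = 32142 N/m
Wire length L = πDN_a = π·56.0·10 = 1759.3 mm
m = ρ·(πd²/4)·L = 8280 × 60.821×10⁻⁶ m² × 1.7593 m = 0.88598 kg
f_n = ½√(k/m) = 0.5·√(32142/0.88598) = 0.5·√(36278) = 95.234 Hz

95.2 Hz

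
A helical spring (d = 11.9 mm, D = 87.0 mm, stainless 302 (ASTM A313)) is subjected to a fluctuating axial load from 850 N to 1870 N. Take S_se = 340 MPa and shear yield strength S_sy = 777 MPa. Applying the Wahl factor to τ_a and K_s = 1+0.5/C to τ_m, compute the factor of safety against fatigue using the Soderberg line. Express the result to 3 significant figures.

2.07

C = D/d = 87.0/11.9 = 7.3109; K_W = (4C−1)/(4C−4)+0.615/C = 1.2030; K_s = 1+0.5/C = 1.0684
F_a = (F_max−F_min)/2 = 510 N; F_m = (F_max+F_min)/2 = 1360 N
τ_a = K_W·8F_aD/(πd³) = 1.2030 × 67.048 = 80.657 MPa
τ_m = K_s·8F_mD/(πd³) = 1.0684 × 178.8 = 191.02 MPa
Soderberg: 1/n_f = τ_a/S_se + τ_m/S_sy = 80.657/340 + 191.02/777 = 0.23723 + 0.24585 = 0.48307
n_f = 1/0.48307 = 2.07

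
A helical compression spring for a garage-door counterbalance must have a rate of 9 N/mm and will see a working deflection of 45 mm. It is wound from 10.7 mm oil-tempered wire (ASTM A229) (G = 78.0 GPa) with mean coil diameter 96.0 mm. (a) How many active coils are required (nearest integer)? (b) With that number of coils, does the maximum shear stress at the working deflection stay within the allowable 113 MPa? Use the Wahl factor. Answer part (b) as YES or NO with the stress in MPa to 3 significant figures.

N_a = Gd⁴/(8D³k) = (78.0×10³)(10.7⁴)/(8·96.0³·9) = 16.05 → N_a = 16
Actual rate k = Gd⁴/(8D³·16) = 9.0283 N/mm
Working load F = kδ = 9.0283·45 = 406.27 N
C = 96.0/10.7 = 8.9720; K_W = (4C−1)/(4C−4)+0.615/C = 1.1626
τ_max = K_W·8FD/(πd³) = 1.1626·81.073 = 94.258 MPa
τ_max ≤ 113 MPa → acceptable

(a) 16 coils; (b) YES, τ_max = 94.3 MPa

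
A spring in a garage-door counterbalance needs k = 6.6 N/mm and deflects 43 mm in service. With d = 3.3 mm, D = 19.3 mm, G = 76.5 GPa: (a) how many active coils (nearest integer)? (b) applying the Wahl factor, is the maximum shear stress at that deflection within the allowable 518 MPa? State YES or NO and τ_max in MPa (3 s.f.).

N_a = Gd⁴/(8D³k) = (76.5×10³)(3.3⁴)/(8·19.3³·6.6) = 23.9 → N_a = 24
Actual rate k = Gd⁴/(8D³·24) = 6.5727 N/mm
Working load F = kδ = 6.5727·43 = 282.63 N
C = 19.3/3.3 = 5.8485; K_W = (4C−1)/(4C−4)+0.615/C = 1.2598
τ_max = K_W·8FD/(πd³) = 1.2598·386.52 = 486.95 MPa
τ_max ≤ 518 MPa → acceptable

(a) 24 coils; (b) YES, τ_max = 487 MPa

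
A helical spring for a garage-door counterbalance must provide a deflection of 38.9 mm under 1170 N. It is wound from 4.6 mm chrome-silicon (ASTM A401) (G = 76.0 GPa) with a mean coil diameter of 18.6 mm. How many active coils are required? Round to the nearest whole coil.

Required rate k = F/δ = 1170/38.9 = 30.077 N/mm
N_a = Gd⁴/(8D³k) = (76.0×10³ × 4.6⁴)/(8 × 18.6³ × 30.077)
    = 3.40287e+07 / 1.54834e+06 = 21.98 → 22 coils

22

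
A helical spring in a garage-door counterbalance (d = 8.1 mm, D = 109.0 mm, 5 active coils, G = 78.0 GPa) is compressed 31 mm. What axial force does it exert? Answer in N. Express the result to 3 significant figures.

k = Gd⁴/(8D³N_a) = (78.0×10³)(8.1⁴)/(8·109.0³·5) = 6.4818 N/mm
F = k·δ = 6.4818 × 31 = 200.94 N

201 N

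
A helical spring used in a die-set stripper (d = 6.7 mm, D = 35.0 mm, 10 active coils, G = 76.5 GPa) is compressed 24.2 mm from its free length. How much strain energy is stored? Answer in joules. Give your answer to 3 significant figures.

k = Gd⁴/(8D³N_a) = (76.5×10³)(6.7⁴)/(8·35.0³·10) = 44.943 N/mm
U = ½kδ² = 0.5 × 44.943 × 24.2² = 13160 N·mm = 13.16 J

13.2 J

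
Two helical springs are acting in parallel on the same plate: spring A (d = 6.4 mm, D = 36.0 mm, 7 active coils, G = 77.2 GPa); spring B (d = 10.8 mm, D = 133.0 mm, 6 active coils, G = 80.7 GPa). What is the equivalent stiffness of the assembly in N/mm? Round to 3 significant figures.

59.3 N/mm

k_A = Gd⁴/(8D³N_a) = (77.2×10³)(6.4⁴)/(8·36.0³·7) = 49.573 N/mm
k_B = Gd⁴/(8D³N_a) = (80.7×10³)(10.8⁴)/(8·133.0³·6) = 9.7224 N/mm
Parallel: k_eq = 49.573 + 9.7224 = 59.295 N/mm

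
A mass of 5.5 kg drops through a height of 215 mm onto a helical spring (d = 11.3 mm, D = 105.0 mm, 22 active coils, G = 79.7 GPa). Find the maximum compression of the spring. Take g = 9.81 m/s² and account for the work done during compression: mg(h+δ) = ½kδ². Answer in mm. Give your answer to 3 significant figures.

69.4 mm

k = Gd⁴/(8D³N_a) = (79.7×10³)(11.3⁴)/(8·105.0³·22) = 6.3781 N/mm
W = mg = 5.5 × 9.81 = 53.955 N
½kδ² − Wδ − Wh = 0 → δ = (W + √(W² + 2kWh))/k
δ = (53.955 + √(2911.1 + 147976))/6.3781 = (53.955 + 388.44)/6.3781 = 69.362 mm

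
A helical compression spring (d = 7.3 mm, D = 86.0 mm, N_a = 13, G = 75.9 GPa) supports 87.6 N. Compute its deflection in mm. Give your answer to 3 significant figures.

26.9 mm

k = Gd⁴/(8D³N_a) = (75.9×10³)(7.3⁴)/(8·86.0³·13) = 3.2584 N/mm
δ = F/k = 87.6 / 3.2584 = 26.884 mm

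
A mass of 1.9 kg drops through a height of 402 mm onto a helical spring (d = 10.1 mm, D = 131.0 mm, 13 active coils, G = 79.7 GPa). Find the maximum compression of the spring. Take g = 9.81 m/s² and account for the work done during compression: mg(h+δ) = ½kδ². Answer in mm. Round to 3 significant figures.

k = Gd⁴/(8D³N_a) = (79.7×10³)(10.1⁴)/(8·131.0³·13) = 3.5473 N/mm
W = mg = 1.9 × 9.81 = 18.639 N
½kδ² − Wδ − Wh = 0 → δ = (W + √(W² + 2kWh))/k
δ = (18.639 + √(347.41 + 53158.8))/3.5473 = (18.639 + 231.31)/3.5473 = 70.463 mm

70.5 mm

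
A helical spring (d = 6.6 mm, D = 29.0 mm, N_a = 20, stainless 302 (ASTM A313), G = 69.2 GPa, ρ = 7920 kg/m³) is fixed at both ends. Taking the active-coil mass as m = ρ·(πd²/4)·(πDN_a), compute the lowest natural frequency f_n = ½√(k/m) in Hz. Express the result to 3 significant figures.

131 Hz

k = Gd⁴/(8D³N_a) = (69.2×10³)(6.6⁴)/(8·29.0³·20) = 33.649 N/mm = 33649 N/m
Wire length L = πDN_a = π·29.0·20 = 1822.1 mm
m = ρ·(πd²/4)·L = 7920 × 34.212×10⁻⁶ m² × 1.8221 m = 0.49372 kg
f_n = ½√(k/m) = 0.5·√(33649/0.49372) = 0.5·√(68153) = 130.53 Hz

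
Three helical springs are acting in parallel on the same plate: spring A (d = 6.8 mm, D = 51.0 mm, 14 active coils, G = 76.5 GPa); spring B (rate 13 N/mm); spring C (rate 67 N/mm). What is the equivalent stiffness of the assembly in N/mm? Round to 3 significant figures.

91.0 N/mm

k_A = Gd⁴/(8D³N_a) = (76.5×10³)(6.8⁴)/(8·51.0³·14) = 11.01 N/mm
Parallel: k_eq = 11.01 + 13 + 67 = 91.01 N/mm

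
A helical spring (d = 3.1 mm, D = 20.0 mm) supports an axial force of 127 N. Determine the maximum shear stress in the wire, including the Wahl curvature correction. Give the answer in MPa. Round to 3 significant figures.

Spring index C = D/d = 20.0/3.1 = 6.4516
K_W = (4C−1)/(4C−4) + 0.615/C = 24.806/21.806 + 0.0953 = 1.2329
τ₀ = 8FD/(πd³) = 8·127·20.0/(π·3.1³) = 20320/93.591 = 217.11 MPa
τ_max = K·τ₀ = 1.2329 × 217.11 = 267.68 MPa

268 MPa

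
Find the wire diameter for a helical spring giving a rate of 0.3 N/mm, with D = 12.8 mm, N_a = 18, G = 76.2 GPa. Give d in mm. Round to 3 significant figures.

1.04 mm

d = (8D³N_a·k / G)^(1/4) = (8·12.8³·18·0.3 / (76.2×10³))^0.25
  = (1.1889)^0.25 = 1.0442 mm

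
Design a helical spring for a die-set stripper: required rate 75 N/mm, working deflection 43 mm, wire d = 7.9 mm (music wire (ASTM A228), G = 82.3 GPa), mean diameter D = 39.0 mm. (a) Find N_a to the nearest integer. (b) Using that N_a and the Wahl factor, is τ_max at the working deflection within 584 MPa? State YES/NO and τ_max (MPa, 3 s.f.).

(a) 9 coils; (b) NO, τ_max = 855 MPa

N_a = Gd⁴/(8D³k) = (82.3×10³)(7.9⁴)/(8·39.0³·75) = 9.007 → N_a = 9
Actual rate k = Gd⁴/(8D³·9) = 75.055 N/mm
Working load F = kδ = 75.055·43 = 3227.4 N
C = 39.0/7.9 = 4.9367; K_W = (4C−1)/(4C−4)+0.615/C = 1.3151
τ_max = K_W·8FD/(πd³) = 1.3151·650.09 = 854.93 MPa
τ_max > 584 MPa → exceeds allowable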